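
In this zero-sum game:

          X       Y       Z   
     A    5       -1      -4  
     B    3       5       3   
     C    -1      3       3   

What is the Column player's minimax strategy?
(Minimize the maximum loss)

Column should play Z, value = 3

Work:
Column player minimizes Row's maximum payoff:
Column X: max payoff to Row = 5
Column Y: max payoff to Row = 5
Column Z: max payoff to Row = 3
Minimum is 3, achieved by column Z.
Minimax strategy: Z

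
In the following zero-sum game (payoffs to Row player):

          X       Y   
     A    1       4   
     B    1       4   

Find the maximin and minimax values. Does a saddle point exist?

Maximin = 1, Minimax = 1, Saddle: True

Work:
Row minimums: [1, 1] → maximin = 1
Column maximums: [1, 4] → minimax = 1
Saddle point exists! Game value = 1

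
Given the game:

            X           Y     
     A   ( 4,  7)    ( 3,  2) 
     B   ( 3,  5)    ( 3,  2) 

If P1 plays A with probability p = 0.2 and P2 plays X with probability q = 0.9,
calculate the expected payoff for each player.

E[P1] = 3.18, E[P2] = 5.06

Work:
E[P1] = p·q·π₁(A,X) + p·(1-q)·π₁(A,Y) + (1-p)·q·π₁(B,X) + (1-p)·(1-q)·π₁(B,Y)
= 0.2·0.9·4 + 0.2·0.1·3 + 0.8·0.9·3 + 0.8·0.1·3
= 3.18

E[P2] = 5.06 (similar calculation)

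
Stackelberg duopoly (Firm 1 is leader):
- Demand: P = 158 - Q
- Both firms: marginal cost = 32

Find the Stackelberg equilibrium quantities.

q₁* (leader) = 63.0, q₂* (follower) = 31.5

Work:
Follower's reaction: q₂ = (a - c - q₁)/2
Leader substitutes: π₁ = q₁·(a - q₁ - (a-c-q₁)/2 - c)
FOC: q₁* = (158 - 32)/2 = 63.00
Then: q₂* = (158 - 32 - 63.0)/2 = 31.50
Leader has first-mover advantage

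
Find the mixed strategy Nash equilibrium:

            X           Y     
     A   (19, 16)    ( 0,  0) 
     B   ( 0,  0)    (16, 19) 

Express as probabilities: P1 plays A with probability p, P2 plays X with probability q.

p = 0.5429, q = 0.4571

Work:
Find probabilities that make opponent indifferent:
P2 chooses q to make P1 indifferent between A and B
P1 chooses p to make P2 indifferent between X and Y
Mixed NE: P1 plays (A: 0.5429, B: 0.4571), P2 plays (X: 0.4571, Y: 0.5429)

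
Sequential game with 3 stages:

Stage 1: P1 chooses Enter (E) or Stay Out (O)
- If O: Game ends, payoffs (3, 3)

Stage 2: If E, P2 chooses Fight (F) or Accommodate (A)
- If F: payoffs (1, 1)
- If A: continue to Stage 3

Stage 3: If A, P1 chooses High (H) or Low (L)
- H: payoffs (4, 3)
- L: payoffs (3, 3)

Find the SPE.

SPE: (E, A, H); Outcome (4, 3)

Work:
Stage 3: P1 chooses H (4 vs 3)
Stage 2: P2: F->1, A->3 (anticipating H). Choose A
Stage 1: P1: O->3, E->4 (anticipating A, H). Choose E
SPE path: E -> A -> H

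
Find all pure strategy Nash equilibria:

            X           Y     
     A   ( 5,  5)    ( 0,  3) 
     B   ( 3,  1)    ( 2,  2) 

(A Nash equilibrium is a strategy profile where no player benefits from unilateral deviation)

Nash equilibrium: (A, X), (B, Y)

Work:
Best responses:
  P1 vs X: payoffs [5, 3] → best response A (payoff 5)
  P1 vs Y: payoffs [0, 2] → best response B (payoff 2)
  P2 vs A: payoffs [5, 3] → best response X (payoff 5)
  P2 vs B: payoffs [1, 2] → best response Y (payoff 2)
Mutual best responses: (A,X), (B,Y) → Nash equilibria.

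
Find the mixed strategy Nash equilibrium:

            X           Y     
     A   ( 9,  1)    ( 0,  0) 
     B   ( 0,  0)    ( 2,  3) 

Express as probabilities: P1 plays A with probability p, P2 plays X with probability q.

p = 0.75, q = 0.1818

Work:
Find probabilities that make opponent indifferent:
P2 chooses q to make P1 indifferent between A and B
P1 chooses p to make P2 indifferent between X and Y
Mixed NE: P1 plays (A: 0.75, B: 0.25), P2 plays (X: 0.1818, Y: 0.8182)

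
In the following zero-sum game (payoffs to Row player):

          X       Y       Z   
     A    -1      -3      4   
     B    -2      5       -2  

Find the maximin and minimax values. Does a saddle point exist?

Maximin = -2, Minimax = -1, Saddle: False

Work:
Row minimums: [-3, -2] → maximin = -2
Column maximums: [-1, 5, 4] → minimax = -1
No saddle point (maximin ≠ minimax). Mixed strategy needed.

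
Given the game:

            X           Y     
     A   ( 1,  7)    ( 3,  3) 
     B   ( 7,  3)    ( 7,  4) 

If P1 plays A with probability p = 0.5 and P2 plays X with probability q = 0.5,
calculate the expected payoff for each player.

E[P1] = 4.5, E[P2] = 4.25

Work:
E[P1] = p·q·π₁(A,X) + p·(1-q)·π₁(A,Y) + (1-p)·q·π₁(B,X) + (1-p)·(1-q)·π₁(B,Y)
= 0.5·0.5·1 + 0.5·0.5·3 + 0.5·0.5·7 + 0.5·0.5·7
= 4.5

E[P2] = 4.25 (similar calculation)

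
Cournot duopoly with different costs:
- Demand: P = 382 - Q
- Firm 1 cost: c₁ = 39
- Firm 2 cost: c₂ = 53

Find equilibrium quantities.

q₁* = 119.0, q₂* = 105.0

Work:
Reaction: q₁ = (382 - 39 - q₂)/2
Reaction: q₂ = (382 - 53 - q₁)/2
Solve simultaneously:
q₁* = (382 - 2×39 + 53)/3 = 119.0
q₂* = (382 - 2×53 + 39)/3 = 105.0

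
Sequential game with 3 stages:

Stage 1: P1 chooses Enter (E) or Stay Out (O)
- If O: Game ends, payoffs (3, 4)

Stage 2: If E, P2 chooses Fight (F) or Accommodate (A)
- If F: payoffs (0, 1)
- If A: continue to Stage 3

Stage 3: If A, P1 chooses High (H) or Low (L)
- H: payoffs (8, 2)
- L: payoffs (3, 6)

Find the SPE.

SPE: (E, A, H); Outcome (8, 2)

Work:
Stage 3: P1 chooses H (8 vs 3)
Stage 2: P2: F->1, A->2 (anticipating H). Choose A
Stage 1: P1: O->3, E->8 (anticipating A, H). Choose E
SPE path: E -> A -> H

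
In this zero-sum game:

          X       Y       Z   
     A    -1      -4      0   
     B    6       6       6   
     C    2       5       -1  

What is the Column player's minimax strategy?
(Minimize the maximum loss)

Column should play X or Y or Z (all achieve the minimum), value = 6

Work:
Column player minimizes Row's maximum payoff:
Column X: max payoff to Row = 6
Column Y: max payoff to Row = 6
Column Z: max payoff to Row = 6
Minimum is 6, achieved by columns X, Y, Z (tied).
Each of X or Y or Z is a minimax strategy.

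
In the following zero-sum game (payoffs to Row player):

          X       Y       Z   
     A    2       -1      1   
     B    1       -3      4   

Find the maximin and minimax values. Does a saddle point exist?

Maximin = -1, Minimax = -1, Saddle: True

Work:
Row minimums: [-1, -3] → maximin = -1
Column maximums: [2, -1, 4] → minimax = -1
Saddle point exists! Game value = -1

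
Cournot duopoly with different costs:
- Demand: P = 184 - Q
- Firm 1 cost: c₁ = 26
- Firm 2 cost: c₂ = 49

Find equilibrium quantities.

q₁* = 60.33, q₂* = 37.33

Work:
Reaction: q₁ = (184 - 26 - q₂)/2
Reaction: q₂ = (184 - 49 - q₁)/2
Solve simultaneously:
q₁* = (184 - 2×26 + 49)/3 = 60.33
q₂* = (184 - 2×49 + 26)/3 = 37.33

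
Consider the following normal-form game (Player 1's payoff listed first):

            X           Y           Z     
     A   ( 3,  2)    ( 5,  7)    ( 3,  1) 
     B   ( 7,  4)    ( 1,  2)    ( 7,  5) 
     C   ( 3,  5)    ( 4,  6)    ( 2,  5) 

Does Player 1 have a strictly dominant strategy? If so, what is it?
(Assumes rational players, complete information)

No strictly dominant strategy exists for Player 1

Work:
A strategy strictly dominates another if it gives a strictly higher payoff against every opponent action. Compare each pair of P1's strategies column-by-column:
  A vs B: [3 vs 7, 5 vs 1, 3 vs 7] → A does not strictly dominate B (column X: 3 ≤ 7)
  A vs C: [3 vs 3, 5 vs 4, 3 vs 2] → A does not strictly dominate C (column X: 3 ≤ 3)
  B vs A: [7 vs 3, 1 vs 5, 7 vs 3] → B does not strictly dominate A (column Y: 1 ≤ 5)
  B vs C: [7 vs 3, 1 vs 4, 7 vs 2] → B does not strictly dominate C (column Y: 1 ≤ 4)
  C vs A: [3 vs 3, 4 vs 5, 2 vs 3] → C does not strictly dominate A (column X: 3 ≤ 3)
  C vs B: [3 vs 7, 4 vs 1, 2 vs 7] → C does not strictly dominate B (column X: 3 ≤ 7)
No single strategy strictly dominates all others → no strictly dominant strategy.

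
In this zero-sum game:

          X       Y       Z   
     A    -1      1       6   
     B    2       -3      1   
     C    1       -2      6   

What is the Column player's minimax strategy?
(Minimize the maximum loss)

Column should play Y, value = 1

Work:
Column player minimizes Row's maximum payoff:
Column X: max payoff to Row = 2
Column Y: max payoff to Row = 1
Column Z: max payoff to Row = 6
Minimum is 1, achieved by column Y.
Minimax strategy: Y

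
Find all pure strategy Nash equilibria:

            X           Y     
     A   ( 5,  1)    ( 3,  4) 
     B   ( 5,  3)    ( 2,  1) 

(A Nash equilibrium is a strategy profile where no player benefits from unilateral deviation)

Nash equilibrium: (A, Y), (B, X)

Work:
Best responses:
  P1 vs X: payoffs [5, 5] → best response A/B (payoff 5)
  P1 vs Y: payoffs [3, 2] → best response A (payoff 3)
  P2 vs A: payoffs [1, 4] → best response Y (payoff 4)
  P2 vs B: payoffs [3, 1] → best response X (payoff 3)
Mutual best responses: (A,Y), (B,X) → Nash equilibria.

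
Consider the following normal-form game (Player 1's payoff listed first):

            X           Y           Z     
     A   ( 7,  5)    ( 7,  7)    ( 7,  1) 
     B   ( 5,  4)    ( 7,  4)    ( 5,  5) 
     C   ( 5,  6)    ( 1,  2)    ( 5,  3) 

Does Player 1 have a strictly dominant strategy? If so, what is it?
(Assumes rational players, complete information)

No strictly dominant strategy exists for Player 1

Work:
A strategy strictly dominates another if it gives a strictly higher payoff against every opponent action. Compare each pair of P1's strategies column-by-column:
  A vs B: [7 vs 5, 7 vs 7, 7 vs 5] → A does not strictly dominate B (column Y: 7 ≤ 7)
  A vs C: [7 vs 5, 7 vs 1, 7 vs 5] → A strictly dominates C
  B vs A: [5 vs 7, 7 vs 7, 5 vs 7] → B does not strictly dominate A (column X: 5 ≤ 7)
  B vs C: [5 vs 5, 7 vs 1, 5 vs 5] → B does not strictly dominate C (column X: 5 ≤ 5)
  C vs A: [5 vs 7, 1 vs 7, 5 vs 7] → C does not strictly dominate A (column X: 5 ≤ 7)
  C vs B: [5 vs 5, 1 vs 7, 5 vs 5] → C does not strictly dominate B (column X: 5 ≤ 5)
No single strategy strictly dominates all others → no strictly dominant strategy.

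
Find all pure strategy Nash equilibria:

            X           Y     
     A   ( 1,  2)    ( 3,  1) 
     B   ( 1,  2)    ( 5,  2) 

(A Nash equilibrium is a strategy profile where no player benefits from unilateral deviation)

Nash equilibrium: (A, X), (B, X), (B, Y)

Work:
Best responses:
  P1 vs X: payoffs [1, 1] → best response A/B (payoff 1)
  P1 vs Y: payoffs [3, 5] → best response B (payoff 5)
  P2 vs A: payoffs [2, 1] → best response X (payoff 2)
  P2 vs B: payoffs [2, 2] → best response X/Y (payoff 2)
Mutual best responses: (A,X), (B,X), (B,Y) → Nash equilibria.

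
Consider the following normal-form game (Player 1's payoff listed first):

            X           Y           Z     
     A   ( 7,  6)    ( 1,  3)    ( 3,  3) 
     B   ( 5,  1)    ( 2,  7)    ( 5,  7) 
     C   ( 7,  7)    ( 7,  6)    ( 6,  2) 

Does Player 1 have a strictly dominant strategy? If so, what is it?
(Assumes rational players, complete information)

No strictly dominant strategy exists for Player 1

Work:
A strategy strictly dominates another if it gives a strictly higher payoff against every opponent action. Compare each pair of P1's strategies column-by-column:
  A vs B: [7 vs 5, 1 vs 2, 3 vs 5] → A does not strictly dominate B (column Y: 1 ≤ 2)
  A vs C: [7 vs 7, 1 vs 7, 3 vs 6] → A does not strictly dominate C (column X: 7 ≤ 7)
  B vs A: [5 vs 7, 2 vs 1, 5 vs 3] → B does not strictly dominate A (column X: 5 ≤ 7)
  B vs C: [5 vs 7, 2 vs 7, 5 vs 6] → B does not strictly dominate C (column X: 5 ≤ 7)
  C vs A: [7 vs 7, 7 vs 1, 6 vs 3] → C does not strictly dominate A (column X: 7 ≤ 7)
  C vs B: [7 vs 5, 7 vs 2, 6 vs 5] → C strictly dominates B
No single strategy strictly dominates all others → no strictly dominant strategy.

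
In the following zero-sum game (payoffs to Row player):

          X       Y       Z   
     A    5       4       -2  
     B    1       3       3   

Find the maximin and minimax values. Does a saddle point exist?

Maximin = 1, Minimax = 3, Saddle: False

Work:
Row minimums: [-2, 1] → maximin = 1
Column maximums: [5, 4, 3] → minimax = 3
No saddle point (maximin ≠ minimax). Mixed strategy needed.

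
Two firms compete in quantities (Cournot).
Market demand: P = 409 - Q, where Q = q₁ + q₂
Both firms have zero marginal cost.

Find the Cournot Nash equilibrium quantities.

q₁* = q₂* = 136.33; P* = 136.33

Work:
Profit: π_i = P·q_i = (a - q_i - q_j)·q_i
FOC: ∂π_i/∂q_i = a - 2q_i - q_j = 0
Reaction function: q_i = (409 - q_j)/2
Symmetry: q* = 409/3 = 136.33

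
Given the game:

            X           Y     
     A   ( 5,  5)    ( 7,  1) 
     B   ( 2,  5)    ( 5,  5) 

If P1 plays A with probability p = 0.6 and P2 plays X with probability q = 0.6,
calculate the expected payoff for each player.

E[P1] = 4.76, E[P2] = 4.04

Work:
E[P1] = p·q·π₁(A,X) + p·(1-q)·π₁(A,Y) + (1-p)·q·π₁(B,X) + (1-p)·(1-q)·π₁(B,Y)
= 0.6·0.6·5 + 0.6·0.4·7 + 0.4·0.6·2 + 0.4·0.4·5
= 4.76

E[P2] = 4.04 (similar calculation)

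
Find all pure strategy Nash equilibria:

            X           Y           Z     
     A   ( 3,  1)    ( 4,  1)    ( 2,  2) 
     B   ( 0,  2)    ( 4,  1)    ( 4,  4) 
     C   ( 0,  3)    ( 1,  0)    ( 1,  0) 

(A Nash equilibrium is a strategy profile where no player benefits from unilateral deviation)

Nash equilibrium: (B, Z)

Work:
Best responses:
  P1 vs X: payoffs [3, 0, 0] → best response A (payoff 3)
  P1 vs Y: payoffs [4, 4, 1] → best response A/B (payoff 4)
  P1 vs Z: payoffs [2, 4, 1] → best response B (payoff 4)
  P2 vs A: payoffs [1, 1, 2] → best response Z (payoff 2)
  P2 vs B: payoffs [2, 1, 4] → best response Z (payoff 4)
  P2 vs C: payoffs [3, 0, 0] → best response X (payoff 3)
Mutual best responses: (B,Z) → Nash equilibria.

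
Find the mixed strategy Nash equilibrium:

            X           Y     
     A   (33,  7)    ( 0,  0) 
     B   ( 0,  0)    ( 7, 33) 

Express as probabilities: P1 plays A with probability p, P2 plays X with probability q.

p = 0.825, q = 0.175

Work:
Find probabilities that make opponent indifferent:
P2 chooses q to make P1 indifferent between A and B
P1 chooses p to make P2 indifferent between X and Y
Mixed NE: P1 plays (A: 0.825, B: 0.175), P2 plays (X: 0.175, Y: 0.825)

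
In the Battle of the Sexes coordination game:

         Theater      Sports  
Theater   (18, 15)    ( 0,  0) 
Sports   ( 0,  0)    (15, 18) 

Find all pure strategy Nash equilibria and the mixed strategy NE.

Pure NE: (Theater, Theater) and (Sports, Sports); Mixed NE: p = 0.5455, q = 0.4545

Work:
Check pure NE:
(Theater, Theater): (18, 15) - no unilateral deviation beneficial
(Sports, Sports): (15, 18) - no unilateral deviation beneficial
Mixed NE: P1 plays Theater with p = 0.5455, P2 plays Theater with q = 0.4545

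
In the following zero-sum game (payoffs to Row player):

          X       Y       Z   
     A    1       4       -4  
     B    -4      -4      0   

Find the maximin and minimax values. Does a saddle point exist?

Maximin = -4, Minimax = 0, Saddle: False

Work:
Row minimums: [-4, -4] → maximin = -4
Column maximums: [1, 4, 0] → minimax = 0
No saddle point (maximin ≠ minimax). Mixed strategy needed.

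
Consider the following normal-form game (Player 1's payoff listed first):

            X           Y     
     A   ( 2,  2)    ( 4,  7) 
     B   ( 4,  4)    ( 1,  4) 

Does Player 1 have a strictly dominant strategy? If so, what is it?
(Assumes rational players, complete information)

No strictly dominant strategy exists for Player 1

Work:
A strategy strictly dominates another if it gives a strictly higher payoff against every opponent action. Compare each pair of P1's strategies column-by-column:
  A vs B: [2 vs 4, 4 vs 1] → A does not strictly dominate B (column X: 2 ≤ 4)
  B vs A: [4 vs 2, 1 vs 4] → B does not strictly dominate A (column Y: 1 ≤ 4)
No single strategy strictly dominates all others → no strictly dominant strategy.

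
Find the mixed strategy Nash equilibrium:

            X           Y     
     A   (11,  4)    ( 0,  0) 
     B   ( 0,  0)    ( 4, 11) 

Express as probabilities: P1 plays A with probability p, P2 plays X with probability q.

p = 0.7333, q = 0.2667

Work:
Find probabilities that make opponent indifferent:
P2 chooses q to make P1 indifferent between A and B
P1 chooses p to make P2 indifferent between X and Y
Mixed NE: P1 plays (A: 0.7333, B: 0.2667), P2 plays (X: 0.2667, Y: 0.7333)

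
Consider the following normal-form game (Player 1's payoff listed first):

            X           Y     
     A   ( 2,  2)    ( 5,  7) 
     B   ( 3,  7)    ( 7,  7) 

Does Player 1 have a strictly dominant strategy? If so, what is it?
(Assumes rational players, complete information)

Yes, Player 1's strictly dominant strategy is B

Work:
A strategy strictly dominates another if it gives a strictly higher payoff against every opponent action. Compare each pair of P1's strategies column-by-column:
  A vs B: [2 vs 3, 5 vs 7] → A does not strictly dominate B (column X: 2 ≤ 3)
  B vs A: [3 vs 2, 7 vs 5] → B strictly dominates A
B strictly dominates every other strategy → strictly dominant.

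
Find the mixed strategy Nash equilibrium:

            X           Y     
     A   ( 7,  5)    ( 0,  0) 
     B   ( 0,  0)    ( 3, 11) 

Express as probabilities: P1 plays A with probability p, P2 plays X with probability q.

p = 0.6875, q = 0.3

Work:
Find probabilities that make opponent indifferent:
P2 chooses q to make P1 indifferent between A and B
P1 chooses p to make P2 indifferent between X and Y
Mixed NE: P1 plays (A: 0.6875, B: 0.3125), P2 plays (X: 0.3, Y: 0.7)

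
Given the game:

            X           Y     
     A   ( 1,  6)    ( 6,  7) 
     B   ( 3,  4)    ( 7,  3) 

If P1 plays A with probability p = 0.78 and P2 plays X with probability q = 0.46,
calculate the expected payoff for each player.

E[P1] = 4.0212, E[P2] = 5.8624

Work:
E[P1] = p·q·π₁(A,X) + p·(1-q)·π₁(A,Y) + (1-p)·q·π₁(B,X) + (1-p)·(1-q)·π₁(B,Y)
= 0.78·0.46·1 + 0.78·0.54·6 + 0.22·0.46·3 + 0.22·0.54·7
= 4.0212

E[P2] = 5.8624 (similar calculation)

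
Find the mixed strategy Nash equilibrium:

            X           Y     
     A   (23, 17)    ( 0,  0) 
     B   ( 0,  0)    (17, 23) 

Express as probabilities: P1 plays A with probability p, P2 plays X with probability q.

p = 0.575, q = 0.425

Work:
Find probabilities that make opponent indifferent:
P2 chooses q to make P1 indifferent between A and B
P1 chooses p to make P2 indifferent between X and Y
Mixed NE: P1 plays (A: 0.575, B: 0.425), P2 plays (X: 0.425, Y: 0.575)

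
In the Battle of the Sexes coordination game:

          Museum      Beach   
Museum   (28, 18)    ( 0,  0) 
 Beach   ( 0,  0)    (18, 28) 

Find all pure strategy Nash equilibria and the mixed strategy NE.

Pure NE: (Museum, Museum) and (Beach, Beach); Mixed NE: p = 0.6087, q = 0.3913

Work:
Check pure NE:
(Museum, Museum): (28, 18) - no unilateral deviation beneficial
(Beach, Beach): (18, 28) - no unilateral deviation beneficial
Mixed NE: P1 plays Museum with p = 0.6087, P2 plays Museum with q = 0.3913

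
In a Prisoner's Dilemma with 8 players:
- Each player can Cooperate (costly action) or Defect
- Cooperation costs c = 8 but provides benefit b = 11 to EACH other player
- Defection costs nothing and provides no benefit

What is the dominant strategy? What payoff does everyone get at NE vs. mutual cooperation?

Dominant: Defect; NE payoff = 0; Coop payoff = 69

Work:
Defect dominates (saves cost c = 8, benefit to others is external)
NE: All defect → everyone gets 0
If all cooperate: each receives (7)×11 - 8 = 69
Social dilemma: 69 > 0 but NE gives 0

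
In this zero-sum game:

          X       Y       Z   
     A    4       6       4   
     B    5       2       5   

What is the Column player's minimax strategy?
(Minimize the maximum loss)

Column should play X or Z (all achieve the minimum), value = 5

Work:
Column player minimizes Row's maximum payoff:
Column X: max payoff to Row = 5
Column Y: max payoff to Row = 6
Column Z: max payoff to Row = 5
Minimum is 5, achieved by columns X, Z (tied).
Each of X or Z is a minimax strategy.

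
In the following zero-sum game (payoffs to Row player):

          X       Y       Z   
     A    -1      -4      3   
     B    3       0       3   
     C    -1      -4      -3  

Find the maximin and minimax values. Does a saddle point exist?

Maximin = 0, Minimax = 0, Saddle: True

Work:
Row minimums: [-4, 0, -4] → maximin = 0
Column maximums: [3, 0, 3] → minimax = 0
Saddle point exists! Game value = 0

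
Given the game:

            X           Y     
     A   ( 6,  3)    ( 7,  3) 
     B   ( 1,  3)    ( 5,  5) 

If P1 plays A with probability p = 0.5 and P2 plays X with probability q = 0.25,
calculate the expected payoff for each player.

E[P1] = 5.375, E[P2] = 3.75

Work:
E[P1] = p·q·π₁(A,X) + p·(1-q)·π₁(A,Y) + (1-p)·q·π₁(B,X) + (1-p)·(1-q)·π₁(B,Y)
= 0.5·0.25·6 + 0.5·0.75·7 + 0.5·0.25·1 + 0.5·0.75·5
= 5.375

E[P2] = 3.75 (similar calculation)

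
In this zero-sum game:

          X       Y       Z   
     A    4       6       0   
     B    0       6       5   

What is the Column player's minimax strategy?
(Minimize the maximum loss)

Column should play X, value = 4

Work:
Column player minimizes Row's maximum payoff:
Column X: max payoff to Row = 4
Column Y: max payoff to Row = 6
Column Z: max payoff to Row = 5
Minimum is 4, achieved by column X.
Minimax strategy: X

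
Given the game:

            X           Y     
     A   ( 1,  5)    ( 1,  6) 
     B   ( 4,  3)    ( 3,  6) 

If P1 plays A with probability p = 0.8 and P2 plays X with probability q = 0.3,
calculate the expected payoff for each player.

E[P1] = 1.46, E[P2] = 5.58

Work:
E[P1] = p·q·π₁(A,X) + p·(1-q)·π₁(A,Y) + (1-p)·q·π₁(B,X) + (1-p)·(1-q)·π₁(B,Y)
= 0.8·0.3·1 + 0.8·0.7·1 + 0.2·0.3·4 + 0.2·0.7·3
= 1.46

E[P2] = 5.58 (similar calculation)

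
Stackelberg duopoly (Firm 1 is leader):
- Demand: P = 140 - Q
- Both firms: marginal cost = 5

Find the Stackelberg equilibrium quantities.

q₁* (leader) = 67.5, q₂* (follower) = 33.75

Work:
Follower's reaction: q₂ = (a - c - q₁)/2
Leader substitutes: π₁ = q₁·(a - q₁ - (a-c-q₁)/2 - c)
FOC: q₁* = (140 - 5)/2 = 67.50
Then: q₂* = (140 - 5 - 67.5)/2 = 33.75
Leader has first-mover advantage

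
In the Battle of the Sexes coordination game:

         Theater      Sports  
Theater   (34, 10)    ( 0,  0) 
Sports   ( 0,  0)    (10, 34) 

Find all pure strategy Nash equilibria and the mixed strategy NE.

Pure NE: (Theater, Theater) and (Sports, Sports); Mixed NE: p = 0.7727, q = 0.2273

Work:
Check pure NE:
(Theater, Theater): (34, 10) - no unilateral deviation beneficial
(Sports, Sports): (10, 34) - no unilateral deviation beneficial
Mixed NE: P1 plays Theater with p = 0.7727, P2 plays Theater with q = 0.2273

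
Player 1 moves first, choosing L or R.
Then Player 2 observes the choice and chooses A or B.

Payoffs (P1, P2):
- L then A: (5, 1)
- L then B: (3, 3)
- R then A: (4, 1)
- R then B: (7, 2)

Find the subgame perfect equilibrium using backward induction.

P1 plays R, P2 plays B after L and B after R; Payoff (7, 2)

Work:
Backward induction:
After L: P2 chooses B → P1 gets 3
After R: P2 chooses B → P1 gets 7
P1 chooses R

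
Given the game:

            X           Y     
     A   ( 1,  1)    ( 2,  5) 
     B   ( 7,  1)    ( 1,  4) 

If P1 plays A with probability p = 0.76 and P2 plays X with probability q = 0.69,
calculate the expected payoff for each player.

E[P1] = 2.2292, E[P2] = 2.1656

Work:
E[P1] = p·q·π₁(A,X) + p·(1-q)·π₁(A,Y) + (1-p)·q·π₁(B,X) + (1-p)·(1-q)·π₁(B,Y)
= 0.76·0.69·1 + 0.76·0.31·2 + 0.24·0.69·7 + 0.24·0.31·1
= 2.2292

E[P2] = 2.1656 (similar calculation)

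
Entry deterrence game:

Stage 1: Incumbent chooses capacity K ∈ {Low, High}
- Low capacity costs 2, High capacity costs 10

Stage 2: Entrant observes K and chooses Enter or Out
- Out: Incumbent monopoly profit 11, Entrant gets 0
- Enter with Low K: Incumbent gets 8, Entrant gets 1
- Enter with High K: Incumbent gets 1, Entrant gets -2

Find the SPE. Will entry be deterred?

SPE: (Low, Enter|Low, Out|High); Entry not deterred. Incumbent net profit = 6, Entrant gets 1

Work:
After Low K: Entrant enters (1 > 0)
After High K: Entrant stays out (-2 < 0)
Incumbent: Low → 8−2=6, High → 11−10=1
Incumbent chooses Low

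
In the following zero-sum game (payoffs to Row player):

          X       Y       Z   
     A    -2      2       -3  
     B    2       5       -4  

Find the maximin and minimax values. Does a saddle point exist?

Maximin = -3, Minimax = -3, Saddle: True

Work:
Row minimums: [-3, -4] → maximin = -3
Column maximums: [2, 5, -3] → minimax = -3
Saddle point exists! Game value = -3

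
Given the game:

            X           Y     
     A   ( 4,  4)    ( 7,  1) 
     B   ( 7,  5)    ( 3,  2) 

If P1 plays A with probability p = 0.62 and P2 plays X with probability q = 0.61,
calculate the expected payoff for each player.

E[P1] = 5.2726, E[P2] = 3.21

Work:
E[P1] = p·q·π₁(A,X) + p·(1-q)·π₁(A,Y) + (1-p)·q·π₁(B,X) + (1-p)·(1-q)·π₁(B,Y)
= 0.62·0.61·4 + 0.62·0.39·7 + 0.38·0.61·7 + 0.38·0.39·3
= 5.2726

E[P2] = 3.21 (similar calculation)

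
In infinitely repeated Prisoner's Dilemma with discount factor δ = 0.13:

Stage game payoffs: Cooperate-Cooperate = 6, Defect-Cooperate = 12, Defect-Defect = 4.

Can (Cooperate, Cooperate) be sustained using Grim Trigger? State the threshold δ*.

δ* = 0.75; since δ = 0.13 < 0.75, cooperation cannot be sustained

Work:
For Grim Trigger:
Cooperate forever: 6/(1-δ)
Defect then punished: 12 + 4·δ/(1-δ)
Need: 6/(1-δ) ≥ 12 + 4·δ/(1-δ)
Solving: δ ≥ (T-R)/(T-P) = (12-6)/(12-4) = 0.75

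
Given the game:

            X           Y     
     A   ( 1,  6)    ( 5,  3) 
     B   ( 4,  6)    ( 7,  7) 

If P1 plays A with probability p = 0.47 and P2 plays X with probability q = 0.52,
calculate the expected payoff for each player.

E[P1] = 4.2556, E[P2] = 5.5776

Work:
E[P1] = p·q·π₁(A,X) + p·(1-q)·π₁(A,Y) + (1-p)·q·π₁(B,X) + (1-p)·(1-q)·π₁(B,Y)
= 0.47·0.52·1 + 0.47·0.48·5 + 0.53·0.52·4 + 0.53·0.48·7
= 4.2556

E[P2] = 5.5776 (similar calculation)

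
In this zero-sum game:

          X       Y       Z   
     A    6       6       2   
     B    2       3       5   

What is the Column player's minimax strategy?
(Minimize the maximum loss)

Column should play Z, value = 5

Work:
Column player minimizes Row's maximum payoff:
Column X: max payoff to Row = 6
Column Y: max payoff to Row = 6
Column Z: max payoff to Row = 5
Minimum is 5, achieved by column Z.
Minimax strategy: Z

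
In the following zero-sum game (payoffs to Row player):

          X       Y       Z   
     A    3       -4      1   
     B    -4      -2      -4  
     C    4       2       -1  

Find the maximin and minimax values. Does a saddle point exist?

Maximin = -1, Minimax = 1, Saddle: False

Work:
Row minimums: [-4, -4, -1] → maximin = -1
Column maximums: [4, 2, 1] → minimax = 1
No saddle point (maximin ≠ minimax). Mixed strategy needed.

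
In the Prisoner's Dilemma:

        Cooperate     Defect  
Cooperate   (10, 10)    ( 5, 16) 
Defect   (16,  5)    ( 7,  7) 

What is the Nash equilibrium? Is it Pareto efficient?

(Defect, Defect) is NE; not Pareto efficient

Work:
Defect dominates Cooperate for both players:
If P2 cooperates: Defect (16) > Cooperate (10)
If P2 defects: Defect (7) > Cooperate (5)
NE: (Defect, Defect) with payoff (7, 7)
But (Cooperate, Cooperate) = (10, 10) Pareto dominates (7, 7)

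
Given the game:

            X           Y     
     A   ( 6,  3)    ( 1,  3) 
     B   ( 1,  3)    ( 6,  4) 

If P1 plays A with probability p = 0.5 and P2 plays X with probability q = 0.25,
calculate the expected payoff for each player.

E[P1] = 3.5, E[P2] = 3.375

Work:
E[P1] = p·q·π₁(A,X) + p·(1-q)·π₁(A,Y) + (1-p)·q·π₁(B,X) + (1-p)·(1-q)·π₁(B,Y)
= 0.5·0.25·6 + 0.5·0.75·1 + 0.5·0.25·1 + 0.5·0.75·6
= 3.5

E[P2] = 3.375 (similar calculation)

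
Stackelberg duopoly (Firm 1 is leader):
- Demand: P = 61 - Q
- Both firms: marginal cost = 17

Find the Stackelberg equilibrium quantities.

q₁* (leader) = 22.0, q₂* (follower) = 11.0

Work:
Follower's reaction: q₂ = (a - c - q₁)/2
Leader substitutes: π₁ = q₁·(a - q₁ - (a-c-q₁)/2 - c)
FOC: q₁* = (61 - 17)/2 = 22.00
Then: q₂* = (61 - 17 - 22.0)/2 = 11.00
Leader has first-mover advantage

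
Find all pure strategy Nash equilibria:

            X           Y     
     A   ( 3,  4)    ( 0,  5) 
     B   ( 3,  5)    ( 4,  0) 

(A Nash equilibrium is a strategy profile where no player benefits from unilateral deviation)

Nash equilibrium: (B, X)

Work:
Best responses:
  P1 vs X: payoffs [3, 3] → best response A/B (payoff 3)
  P1 vs Y: payoffs [0, 4] → best response B (payoff 4)
  P2 vs A: payoffs [4, 5] → best response Y (payoff 5)
  P2 vs B: payoffs [5, 0] → best response X (payoff 5)
Mutual best responses: (B,X) → Nash equilibria.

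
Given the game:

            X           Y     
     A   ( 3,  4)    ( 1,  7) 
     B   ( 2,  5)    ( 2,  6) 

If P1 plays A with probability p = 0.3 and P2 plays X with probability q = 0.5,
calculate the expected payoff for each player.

E[P1] = 2.0, E[P2] = 5.5

Work:
E[P1] = p·q·π₁(A,X) + p·(1-q)·π₁(A,Y) + (1-p)·q·π₁(B,X) + (1-p)·(1-q)·π₁(B,Y)
= 0.3·0.5·3 + 0.3·0.5·1 + 0.7·0.5·2 + 0.7·0.5·2
= 2.0

E[P2] = 5.5 (similar calculation)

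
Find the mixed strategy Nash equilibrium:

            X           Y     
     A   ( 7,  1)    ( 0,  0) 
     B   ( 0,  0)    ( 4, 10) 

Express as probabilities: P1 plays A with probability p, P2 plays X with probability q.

p = 0.9091, q = 0.3636

Work:
Find probabilities that make opponent indifferent:
P2 chooses q to make P1 indifferent between A and B
P1 chooses p to make P2 indifferent between X and Y
Mixed NE: P1 plays (A: 0.9091, B: 0.0909), P2 plays (X: 0.3636, Y: 0.6364)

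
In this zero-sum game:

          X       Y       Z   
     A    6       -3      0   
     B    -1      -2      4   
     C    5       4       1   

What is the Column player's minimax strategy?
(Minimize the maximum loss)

Column should play Y or Z (all achieve the minimum), value = 4

Work:
Column player minimizes Row's maximum payoff:
Column X: max payoff to Row = 6
Column Y: max payoff to Row = 4
Column Z: max payoff to Row = 4
Minimum is 4, achieved by columns Y, Z (tied).
Each of Y or Z is a minimax strategy.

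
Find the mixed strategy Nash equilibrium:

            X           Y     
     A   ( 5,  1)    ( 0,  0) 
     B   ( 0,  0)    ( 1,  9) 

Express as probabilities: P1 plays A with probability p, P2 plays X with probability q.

p = 0.9, q = 0.1667

Work:
Find probabilities that make opponent indifferent:
P2 chooses q to make P1 indifferent between A and B
P1 chooses p to make P2 indifferent between X and Y
Mixed NE: P1 plays (A: 0.9, B: 0.1), P2 plays (X: 0.1667, Y: 0.8333)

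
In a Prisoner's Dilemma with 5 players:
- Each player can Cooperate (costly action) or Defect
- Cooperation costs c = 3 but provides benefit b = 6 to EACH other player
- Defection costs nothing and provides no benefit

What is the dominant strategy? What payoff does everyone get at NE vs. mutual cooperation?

Dominant: Defect; NE payoff = 0; Coop payoff = 21

Work:
Defect dominates (saves cost c = 3, benefit to others is external)
NE: All defect → everyone gets 0
If all cooperate: each receives (4)×6 - 3 = 21
Social dilemma: 21 > 0 but NE gives 0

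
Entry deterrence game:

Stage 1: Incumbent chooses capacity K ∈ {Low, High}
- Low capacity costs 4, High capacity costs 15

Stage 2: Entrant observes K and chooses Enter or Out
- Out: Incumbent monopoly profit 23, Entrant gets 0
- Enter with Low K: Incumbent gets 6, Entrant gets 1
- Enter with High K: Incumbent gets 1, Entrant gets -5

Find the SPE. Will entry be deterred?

SPE: (High, Enter|Low, Out|High); Entry deterred. Incumbent net profit = 8

Work:
After Low K: Entrant enters (1 > 0)
After High K: Entrant stays out (-5 < 0)
Incumbent: Low → 6−4=2, High → 23−15=8
Incumbent chooses High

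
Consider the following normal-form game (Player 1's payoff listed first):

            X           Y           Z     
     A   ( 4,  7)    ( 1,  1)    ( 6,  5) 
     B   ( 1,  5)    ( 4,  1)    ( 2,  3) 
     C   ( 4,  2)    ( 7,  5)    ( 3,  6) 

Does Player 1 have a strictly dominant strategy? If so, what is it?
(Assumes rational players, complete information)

No strictly dominant strategy exists for Player 1

Work:
A strategy strictly dominates another if it gives a strictly higher payoff against every opponent action. Compare each pair of P1's strategies column-by-column:
  A vs B: [4 vs 1, 1 vs 4, 6 vs 2] → A does not strictly dominate B (column Y: 1 ≤ 4)
  A vs C: [4 vs 4, 1 vs 7, 6 vs 3] → A does not strictly dominate C (column X: 4 ≤ 4)
  B vs A: [1 vs 4, 4 vs 1, 2 vs 6] → B does not strictly dominate A (column X: 1 ≤ 4)
  B vs C: [1 vs 4, 4 vs 7, 2 vs 3] → B does not strictly dominate C (column X: 1 ≤ 4)
  C vs A: [4 vs 4, 7 vs 1, 3 vs 6] → C does not strictly dominate A (column X: 4 ≤ 4)
  C vs B: [4 vs 1, 7 vs 4, 3 vs 2] → C strictly dominates B
No single strategy strictly dominates all others → no strictly dominant strategy.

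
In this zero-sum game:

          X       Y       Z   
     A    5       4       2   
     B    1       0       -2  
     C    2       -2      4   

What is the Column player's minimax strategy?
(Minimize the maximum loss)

Column should play Y or Z (all achieve the minimum), value = 4

Work:
Column player minimizes Row's maximum payoff:
Column X: max payoff to Row = 5
Column Y: max payoff to Row = 4
Column Z: max payoff to Row = 4
Minimum is 4, achieved by columns Y, Z (tied).
Each of Y or Z is a minimax strategy.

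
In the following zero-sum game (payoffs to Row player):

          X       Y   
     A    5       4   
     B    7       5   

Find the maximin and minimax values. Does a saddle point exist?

Maximin = 5, Minimax = 5, Saddle: True

Work:
Row minimums: [4, 5] → maximin = 5
Column maximums: [7, 5] → minimax = 5
Saddle point exists! Game value = 5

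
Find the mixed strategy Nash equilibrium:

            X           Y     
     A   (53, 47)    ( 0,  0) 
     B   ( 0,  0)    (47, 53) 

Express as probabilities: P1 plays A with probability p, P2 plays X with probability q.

p = 0.53, q = 0.47

Work:
Find probabilities that make opponent indifferent:
P2 chooses q to make P1 indifferent between A and B
P1 chooses p to make P2 indifferent between X and Y
Mixed NE: P1 plays (A: 0.53, B: 0.47), P2 plays (X: 0.47, Y: 0.53)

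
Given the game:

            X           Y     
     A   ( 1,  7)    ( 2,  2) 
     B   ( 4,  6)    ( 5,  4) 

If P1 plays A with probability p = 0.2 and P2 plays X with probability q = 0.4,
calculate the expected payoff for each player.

E[P1] = 4.0, E[P2] = 4.64

Work:
E[P1] = p·q·π₁(A,X) + p·(1-q)·π₁(A,Y) + (1-p)·q·π₁(B,X) + (1-p)·(1-q)·π₁(B,Y)
= 0.2·0.4·1 + 0.2·0.6·2 + 0.8·0.4·4 + 0.8·0.6·5
= 4.0

E[P2] = 4.64 (similar calculation)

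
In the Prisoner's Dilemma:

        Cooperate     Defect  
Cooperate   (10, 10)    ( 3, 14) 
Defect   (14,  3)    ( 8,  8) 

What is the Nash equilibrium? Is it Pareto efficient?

(Defect, Defect) is NE; not Pareto efficient

Work:
Defect dominates Cooperate for both players:
If P2 cooperates: Defect (14) > Cooperate (10)
If P2 defects: Defect (8) > Cooperate (3)
NE: (Defect, Defect) with payoff (8, 8)
But (Cooperate, Cooperate) = (10, 10) Pareto dominates (8, 8)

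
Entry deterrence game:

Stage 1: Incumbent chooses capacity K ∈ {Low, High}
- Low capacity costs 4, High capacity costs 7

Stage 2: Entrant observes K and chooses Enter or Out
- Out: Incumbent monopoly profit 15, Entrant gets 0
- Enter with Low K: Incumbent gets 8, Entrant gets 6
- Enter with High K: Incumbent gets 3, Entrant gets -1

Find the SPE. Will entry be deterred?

SPE: (High, Enter|Low, Out|High); Entry deterred. Incumbent net profit = 8

Work:
After Low K: Entrant enters (6 > 0)
After High K: Entrant stays out (-1 < 0)
Incumbent: Low → 8−4=4, High → 15−7=8
Incumbent chooses High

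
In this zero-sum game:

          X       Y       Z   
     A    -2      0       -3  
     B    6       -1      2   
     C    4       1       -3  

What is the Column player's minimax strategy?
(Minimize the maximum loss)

Column should play Y, value = 1

Work:
Column player minimizes Row's maximum payoff:
Column X: max payoff to Row = 6
Column Y: max payoff to Row = 1
Column Z: max payoff to Row = 2
Minimum is 1, achieved by column Y.
Minimax strategy: Y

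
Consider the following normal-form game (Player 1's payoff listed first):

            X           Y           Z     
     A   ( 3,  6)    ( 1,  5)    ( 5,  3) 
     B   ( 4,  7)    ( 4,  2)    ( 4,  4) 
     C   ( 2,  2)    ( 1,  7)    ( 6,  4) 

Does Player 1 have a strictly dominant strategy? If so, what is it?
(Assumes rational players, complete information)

No strictly dominant strategy exists for Player 1

Work:
A strategy strictly dominates another if it gives a strictly higher payoff against every opponent action. Compare each pair of P1's strategies column-by-column:
  A vs B: [3 vs 4, 1 vs 4, 5 vs 4] → A does not strictly dominate B (column X: 3 ≤ 4)
  A vs C: [3 vs 2, 1 vs 1, 5 vs 6] → A does not strictly dominate C (column Y: 1 ≤ 1)
  B vs A: [4 vs 3, 4 vs 1, 4 vs 5] → B does not strictly dominate A (column Z: 4 ≤ 5)
  B vs C: [4 vs 2, 4 vs 1, 4 vs 6] → B does not strictly dominate C (column Z: 4 ≤ 6)
  C vs A: [2 vs 3, 1 vs 1, 6 vs 5] → C does not strictly dominate A (column X: 2 ≤ 3)
  C vs B: [2 vs 4, 1 vs 4, 6 vs 4] → C does not strictly dominate B (column X: 2 ≤ 4)
No single strategy strictly dominates all others → no strictly dominant strategy.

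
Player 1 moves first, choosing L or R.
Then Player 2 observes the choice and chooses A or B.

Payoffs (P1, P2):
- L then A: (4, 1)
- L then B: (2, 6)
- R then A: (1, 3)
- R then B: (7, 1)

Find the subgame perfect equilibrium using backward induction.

P1 plays L, P2 plays B after L and A after R; Payoff (2, 6)

Work:
Backward induction:
After L: P2 chooses B → P1 gets 2
After R: P2 chooses A → P1 gets 1
P1 chooses L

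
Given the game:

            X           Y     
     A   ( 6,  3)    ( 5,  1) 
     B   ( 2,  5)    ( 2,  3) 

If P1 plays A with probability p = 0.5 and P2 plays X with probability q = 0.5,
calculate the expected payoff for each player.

E[P1] = 3.75, E[P2] = 3.0

Work:
E[P1] = p·q·π₁(A,X) + p·(1-q)·π₁(A,Y) + (1-p)·q·π₁(B,X) + (1-p)·(1-q)·π₁(B,Y)
= 0.5·0.5·6 + 0.5·0.5·5 + 0.5·0.5·2 + 0.5·0.5·2
= 3.75

E[P2] = 3.0 (similar calculation)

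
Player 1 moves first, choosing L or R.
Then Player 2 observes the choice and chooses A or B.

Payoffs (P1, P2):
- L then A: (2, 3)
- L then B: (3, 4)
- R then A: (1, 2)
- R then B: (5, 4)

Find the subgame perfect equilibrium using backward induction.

P1 plays R, P2 plays B after L and B after R; Payoff (5, 4)

Work:
Backward induction:
After L: P2 chooses B → P1 gets 3
After R: P2 chooses B → P1 gets 5
P1 chooses R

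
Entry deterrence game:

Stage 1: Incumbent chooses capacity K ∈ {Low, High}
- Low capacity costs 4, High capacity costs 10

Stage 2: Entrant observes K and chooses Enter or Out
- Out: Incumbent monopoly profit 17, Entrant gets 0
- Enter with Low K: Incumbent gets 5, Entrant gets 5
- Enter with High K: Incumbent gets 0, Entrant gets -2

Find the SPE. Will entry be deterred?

SPE: (High, Enter|Low, Out|High); Entry deterred. Incumbent net profit = 7

Work:
After Low K: Entrant enters (5 > 0)
After High K: Entrant stays out (-2 < 0)
Incumbent: Low → 5−4=1, High → 17−10=7
Incumbent chooses High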